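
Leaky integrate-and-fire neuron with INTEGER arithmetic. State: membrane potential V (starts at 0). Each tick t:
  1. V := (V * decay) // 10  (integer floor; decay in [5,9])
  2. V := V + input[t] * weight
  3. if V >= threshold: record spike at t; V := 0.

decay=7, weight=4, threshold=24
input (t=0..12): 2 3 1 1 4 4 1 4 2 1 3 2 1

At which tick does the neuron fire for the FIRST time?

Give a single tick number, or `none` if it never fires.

Answer: 4

Derivation:
t=0: input=2 -> V=8
t=1: input=3 -> V=17
t=2: input=1 -> V=15
t=3: input=1 -> V=14
t=4: input=4 -> V=0 FIRE
t=5: input=4 -> V=16
t=6: input=1 -> V=15
t=7: input=4 -> V=0 FIRE
t=8: input=2 -> V=8
t=9: input=1 -> V=9
t=10: input=3 -> V=18
t=11: input=2 -> V=20
t=12: input=1 -> V=18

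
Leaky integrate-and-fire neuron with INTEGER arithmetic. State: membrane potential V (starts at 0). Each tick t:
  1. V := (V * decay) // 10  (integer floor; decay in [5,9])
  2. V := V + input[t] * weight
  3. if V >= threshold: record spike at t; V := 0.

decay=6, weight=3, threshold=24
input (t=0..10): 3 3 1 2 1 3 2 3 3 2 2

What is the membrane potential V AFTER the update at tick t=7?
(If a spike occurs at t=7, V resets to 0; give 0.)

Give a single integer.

Answer: 18

Derivation:
t=0: input=3 -> V=9
t=1: input=3 -> V=14
t=2: input=1 -> V=11
t=3: input=2 -> V=12
t=4: input=1 -> V=10
t=5: input=3 -> V=15
t=6: input=2 -> V=15
t=7: input=3 -> V=18
t=8: input=3 -> V=19
t=9: input=2 -> V=17
t=10: input=2 -> V=16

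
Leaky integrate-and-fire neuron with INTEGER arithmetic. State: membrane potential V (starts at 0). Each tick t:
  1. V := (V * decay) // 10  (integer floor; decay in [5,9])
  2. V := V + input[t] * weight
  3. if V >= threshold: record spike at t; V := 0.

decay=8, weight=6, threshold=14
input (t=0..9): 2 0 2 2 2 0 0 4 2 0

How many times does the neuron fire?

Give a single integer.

t=0: input=2 -> V=12
t=1: input=0 -> V=9
t=2: input=2 -> V=0 FIRE
t=3: input=2 -> V=12
t=4: input=2 -> V=0 FIRE
t=5: input=0 -> V=0
t=6: input=0 -> V=0
t=7: input=4 -> V=0 FIRE
t=8: input=2 -> V=12
t=9: input=0 -> V=9

Answer: 3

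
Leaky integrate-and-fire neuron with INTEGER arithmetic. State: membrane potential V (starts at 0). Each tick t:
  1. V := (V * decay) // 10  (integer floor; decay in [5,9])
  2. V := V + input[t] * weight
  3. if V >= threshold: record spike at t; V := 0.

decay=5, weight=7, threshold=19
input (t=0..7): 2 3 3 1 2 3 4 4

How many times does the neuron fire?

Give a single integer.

Answer: 5

Derivation:
t=0: input=2 -> V=14
t=1: input=3 -> V=0 FIRE
t=2: input=3 -> V=0 FIRE
t=3: input=1 -> V=7
t=4: input=2 -> V=17
t=5: input=3 -> V=0 FIRE
t=6: input=4 -> V=0 FIRE
t=7: input=4 -> V=0 FIRE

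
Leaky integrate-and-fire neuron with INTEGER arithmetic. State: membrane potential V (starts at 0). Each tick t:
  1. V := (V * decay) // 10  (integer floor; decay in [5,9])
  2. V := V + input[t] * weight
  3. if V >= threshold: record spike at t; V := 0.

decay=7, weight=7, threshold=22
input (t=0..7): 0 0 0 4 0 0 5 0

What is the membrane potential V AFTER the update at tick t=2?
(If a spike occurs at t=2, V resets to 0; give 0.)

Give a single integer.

t=0: input=0 -> V=0
t=1: input=0 -> V=0
t=2: input=0 -> V=0
t=3: input=4 -> V=0 FIRE
t=4: input=0 -> V=0
t=5: input=0 -> V=0
t=6: input=5 -> V=0 FIRE
t=7: input=0 -> V=0

Answer: 0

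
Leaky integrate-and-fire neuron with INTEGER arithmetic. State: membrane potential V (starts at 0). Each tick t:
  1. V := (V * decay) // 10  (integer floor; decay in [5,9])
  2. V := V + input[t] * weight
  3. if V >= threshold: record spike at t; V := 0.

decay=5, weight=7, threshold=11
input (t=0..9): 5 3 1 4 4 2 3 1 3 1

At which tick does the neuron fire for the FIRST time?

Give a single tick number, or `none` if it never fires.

t=0: input=5 -> V=0 FIRE
t=1: input=3 -> V=0 FIRE
t=2: input=1 -> V=7
t=3: input=4 -> V=0 FIRE
t=4: input=4 -> V=0 FIRE
t=5: input=2 -> V=0 FIRE
t=6: input=3 -> V=0 FIRE
t=7: input=1 -> V=7
t=8: input=3 -> V=0 FIRE
t=9: input=1 -> V=7

Answer: 0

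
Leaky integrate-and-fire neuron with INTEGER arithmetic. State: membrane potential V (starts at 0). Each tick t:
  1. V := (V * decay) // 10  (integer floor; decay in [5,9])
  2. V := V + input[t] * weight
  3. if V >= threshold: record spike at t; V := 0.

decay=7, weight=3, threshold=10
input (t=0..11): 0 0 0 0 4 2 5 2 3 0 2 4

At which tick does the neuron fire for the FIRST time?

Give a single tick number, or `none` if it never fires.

Answer: 4

Derivation:
t=0: input=0 -> V=0
t=1: input=0 -> V=0
t=2: input=0 -> V=0
t=3: input=0 -> V=0
t=4: input=4 -> V=0 FIRE
t=5: input=2 -> V=6
t=6: input=5 -> V=0 FIRE
t=7: input=2 -> V=6
t=8: input=3 -> V=0 FIRE
t=9: input=0 -> V=0
t=10: input=2 -> V=6
t=11: input=4 -> V=0 FIRE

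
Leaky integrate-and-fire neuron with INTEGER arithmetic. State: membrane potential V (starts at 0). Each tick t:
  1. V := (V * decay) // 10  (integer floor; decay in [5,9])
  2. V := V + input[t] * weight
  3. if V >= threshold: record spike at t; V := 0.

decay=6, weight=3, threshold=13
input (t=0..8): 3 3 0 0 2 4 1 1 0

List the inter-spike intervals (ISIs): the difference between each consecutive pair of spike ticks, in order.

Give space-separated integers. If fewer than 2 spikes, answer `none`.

t=0: input=3 -> V=9
t=1: input=3 -> V=0 FIRE
t=2: input=0 -> V=0
t=3: input=0 -> V=0
t=4: input=2 -> V=6
t=5: input=4 -> V=0 FIRE
t=6: input=1 -> V=3
t=7: input=1 -> V=4
t=8: input=0 -> V=2

Answer: 4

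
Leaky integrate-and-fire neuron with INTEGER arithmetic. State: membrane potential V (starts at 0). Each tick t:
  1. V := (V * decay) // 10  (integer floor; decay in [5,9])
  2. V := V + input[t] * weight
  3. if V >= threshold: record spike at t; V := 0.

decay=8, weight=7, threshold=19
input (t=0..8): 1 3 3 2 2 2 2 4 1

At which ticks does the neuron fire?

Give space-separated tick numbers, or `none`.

Answer: 1 2 4 6 7

Derivation:
t=0: input=1 -> V=7
t=1: input=3 -> V=0 FIRE
t=2: input=3 -> V=0 FIRE
t=3: input=2 -> V=14
t=4: input=2 -> V=0 FIRE
t=5: input=2 -> V=14
t=6: input=2 -> V=0 FIRE
t=7: input=4 -> V=0 FIRE
t=8: input=1 -> V=7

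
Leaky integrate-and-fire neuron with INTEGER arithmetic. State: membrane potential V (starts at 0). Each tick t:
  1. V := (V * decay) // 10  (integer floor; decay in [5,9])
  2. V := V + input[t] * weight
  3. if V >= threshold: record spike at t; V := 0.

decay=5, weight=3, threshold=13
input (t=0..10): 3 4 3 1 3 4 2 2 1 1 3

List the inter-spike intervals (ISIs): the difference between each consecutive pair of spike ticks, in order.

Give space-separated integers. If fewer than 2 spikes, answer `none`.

t=0: input=3 -> V=9
t=1: input=4 -> V=0 FIRE
t=2: input=3 -> V=9
t=3: input=1 -> V=7
t=4: input=3 -> V=12
t=5: input=4 -> V=0 FIRE
t=6: input=2 -> V=6
t=7: input=2 -> V=9
t=8: input=1 -> V=7
t=9: input=1 -> V=6
t=10: input=3 -> V=12

Answer: 4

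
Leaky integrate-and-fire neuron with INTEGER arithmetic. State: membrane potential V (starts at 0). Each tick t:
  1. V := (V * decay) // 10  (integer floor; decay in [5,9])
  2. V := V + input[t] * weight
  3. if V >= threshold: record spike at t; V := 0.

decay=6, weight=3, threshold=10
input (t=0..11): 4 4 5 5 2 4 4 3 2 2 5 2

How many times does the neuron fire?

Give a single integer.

Answer: 8

Derivation:
t=0: input=4 -> V=0 FIRE
t=1: input=4 -> V=0 FIRE
t=2: input=5 -> V=0 FIRE
t=3: input=5 -> V=0 FIRE
t=4: input=2 -> V=6
t=5: input=4 -> V=0 FIRE
t=6: input=4 -> V=0 FIRE
t=7: input=3 -> V=9
t=8: input=2 -> V=0 FIRE
t=9: input=2 -> V=6
t=10: input=5 -> V=0 FIRE
t=11: input=2 -> V=6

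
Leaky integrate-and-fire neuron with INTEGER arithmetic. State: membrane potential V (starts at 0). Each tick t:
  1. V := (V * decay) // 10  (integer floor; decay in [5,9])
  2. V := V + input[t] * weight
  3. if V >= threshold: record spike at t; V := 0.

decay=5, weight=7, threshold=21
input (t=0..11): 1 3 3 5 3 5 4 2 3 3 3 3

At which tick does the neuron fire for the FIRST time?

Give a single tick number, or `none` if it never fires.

Answer: 1

Derivation:
t=0: input=1 -> V=7
t=1: input=3 -> V=0 FIRE
t=2: input=3 -> V=0 FIRE
t=3: input=5 -> V=0 FIRE
t=4: input=3 -> V=0 FIRE
t=5: input=5 -> V=0 FIRE
t=6: input=4 -> V=0 FIRE
t=7: input=2 -> V=14
t=8: input=3 -> V=0 FIRE
t=9: input=3 -> V=0 FIRE
t=10: input=3 -> V=0 FIRE
t=11: input=3 -> V=0 FIRE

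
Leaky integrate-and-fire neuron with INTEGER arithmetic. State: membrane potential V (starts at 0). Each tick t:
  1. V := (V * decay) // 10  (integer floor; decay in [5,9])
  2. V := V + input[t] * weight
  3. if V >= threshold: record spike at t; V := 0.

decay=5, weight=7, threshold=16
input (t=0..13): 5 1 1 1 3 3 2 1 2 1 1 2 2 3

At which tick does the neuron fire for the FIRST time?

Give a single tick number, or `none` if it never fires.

t=0: input=5 -> V=0 FIRE
t=1: input=1 -> V=7
t=2: input=1 -> V=10
t=3: input=1 -> V=12
t=4: input=3 -> V=0 FIRE
t=5: input=3 -> V=0 FIRE
t=6: input=2 -> V=14
t=7: input=1 -> V=14
t=8: input=2 -> V=0 FIRE
t=9: input=1 -> V=7
t=10: input=1 -> V=10
t=11: input=2 -> V=0 FIRE
t=12: input=2 -> V=14
t=13: input=3 -> V=0 FIRE

Answer: 0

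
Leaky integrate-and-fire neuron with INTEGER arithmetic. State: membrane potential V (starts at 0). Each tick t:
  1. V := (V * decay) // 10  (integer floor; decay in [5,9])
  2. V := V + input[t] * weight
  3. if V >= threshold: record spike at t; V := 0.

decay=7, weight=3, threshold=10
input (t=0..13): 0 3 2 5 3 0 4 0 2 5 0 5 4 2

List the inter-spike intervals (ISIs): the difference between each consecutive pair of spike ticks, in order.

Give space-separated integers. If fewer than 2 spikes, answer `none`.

t=0: input=0 -> V=0
t=1: input=3 -> V=9
t=2: input=2 -> V=0 FIRE
t=3: input=5 -> V=0 FIRE
t=4: input=3 -> V=9
t=5: input=0 -> V=6
t=6: input=4 -> V=0 FIRE
t=7: input=0 -> V=0
t=8: input=2 -> V=6
t=9: input=5 -> V=0 FIRE
t=10: input=0 -> V=0
t=11: input=5 -> V=0 FIRE
t=12: input=4 -> V=0 FIRE
t=13: input=2 -> V=6

Answer: 1 3 3 2 1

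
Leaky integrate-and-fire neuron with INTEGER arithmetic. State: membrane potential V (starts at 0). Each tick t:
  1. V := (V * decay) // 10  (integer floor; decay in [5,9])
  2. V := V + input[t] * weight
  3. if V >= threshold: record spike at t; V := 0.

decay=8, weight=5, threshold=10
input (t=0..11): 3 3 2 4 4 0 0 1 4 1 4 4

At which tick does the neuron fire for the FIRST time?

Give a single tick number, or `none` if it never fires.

Answer: 0

Derivation:
t=0: input=3 -> V=0 FIRE
t=1: input=3 -> V=0 FIRE
t=2: input=2 -> V=0 FIRE
t=3: input=4 -> V=0 FIRE
t=4: input=4 -> V=0 FIRE
t=5: input=0 -> V=0
t=6: input=0 -> V=0
t=7: input=1 -> V=5
t=8: input=4 -> V=0 FIRE
t=9: input=1 -> V=5
t=10: input=4 -> V=0 FIRE
t=11: input=4 -> V=0 FIRE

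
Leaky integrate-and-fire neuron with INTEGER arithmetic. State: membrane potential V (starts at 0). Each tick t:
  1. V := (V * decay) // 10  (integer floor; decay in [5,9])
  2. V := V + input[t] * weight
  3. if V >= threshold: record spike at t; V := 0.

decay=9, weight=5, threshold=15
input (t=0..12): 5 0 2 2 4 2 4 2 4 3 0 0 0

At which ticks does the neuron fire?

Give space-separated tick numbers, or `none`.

t=0: input=5 -> V=0 FIRE
t=1: input=0 -> V=0
t=2: input=2 -> V=10
t=3: input=2 -> V=0 FIRE
t=4: input=4 -> V=0 FIRE
t=5: input=2 -> V=10
t=6: input=4 -> V=0 FIRE
t=7: input=2 -> V=10
t=8: input=4 -> V=0 FIRE
t=9: input=3 -> V=0 FIRE
t=10: input=0 -> V=0
t=11: input=0 -> V=0
t=12: input=0 -> V=0

Answer: 0 3 4 6 8 9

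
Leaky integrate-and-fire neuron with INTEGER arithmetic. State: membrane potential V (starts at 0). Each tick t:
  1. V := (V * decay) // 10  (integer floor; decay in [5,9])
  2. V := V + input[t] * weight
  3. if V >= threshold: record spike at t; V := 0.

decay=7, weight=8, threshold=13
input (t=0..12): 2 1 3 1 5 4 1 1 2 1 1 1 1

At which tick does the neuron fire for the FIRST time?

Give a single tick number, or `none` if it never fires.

t=0: input=2 -> V=0 FIRE
t=1: input=1 -> V=8
t=2: input=3 -> V=0 FIRE
t=3: input=1 -> V=8
t=4: input=5 -> V=0 FIRE
t=5: input=4 -> V=0 FIRE
t=6: input=1 -> V=8
t=7: input=1 -> V=0 FIRE
t=8: input=2 -> V=0 FIRE
t=9: input=1 -> V=8
t=10: input=1 -> V=0 FIRE
t=11: input=1 -> V=8
t=12: input=1 -> V=0 FIRE

Answer: 0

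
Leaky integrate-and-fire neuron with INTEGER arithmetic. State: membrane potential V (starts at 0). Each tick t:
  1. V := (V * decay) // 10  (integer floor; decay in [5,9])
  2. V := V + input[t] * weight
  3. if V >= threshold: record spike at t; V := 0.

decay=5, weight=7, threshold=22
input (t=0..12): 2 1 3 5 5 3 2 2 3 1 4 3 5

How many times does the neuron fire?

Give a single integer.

t=0: input=2 -> V=14
t=1: input=1 -> V=14
t=2: input=3 -> V=0 FIRE
t=3: input=5 -> V=0 FIRE
t=4: input=5 -> V=0 FIRE
t=5: input=3 -> V=21
t=6: input=2 -> V=0 FIRE
t=7: input=2 -> V=14
t=8: input=3 -> V=0 FIRE
t=9: input=1 -> V=7
t=10: input=4 -> V=0 FIRE
t=11: input=3 -> V=21
t=12: input=5 -> V=0 FIRE

Answer: 7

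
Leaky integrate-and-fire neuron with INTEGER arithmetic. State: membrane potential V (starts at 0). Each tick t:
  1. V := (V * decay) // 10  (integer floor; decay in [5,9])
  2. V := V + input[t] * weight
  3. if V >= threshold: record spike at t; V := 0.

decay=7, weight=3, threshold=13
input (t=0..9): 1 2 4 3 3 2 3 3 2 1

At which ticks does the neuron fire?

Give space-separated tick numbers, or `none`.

Answer: 2 4 6

Derivation:
t=0: input=1 -> V=3
t=1: input=2 -> V=8
t=2: input=4 -> V=0 FIRE
t=3: input=3 -> V=9
t=4: input=3 -> V=0 FIRE
t=5: input=2 -> V=6
t=6: input=3 -> V=0 FIRE
t=7: input=3 -> V=9
t=8: input=2 -> V=12
t=9: input=1 -> V=11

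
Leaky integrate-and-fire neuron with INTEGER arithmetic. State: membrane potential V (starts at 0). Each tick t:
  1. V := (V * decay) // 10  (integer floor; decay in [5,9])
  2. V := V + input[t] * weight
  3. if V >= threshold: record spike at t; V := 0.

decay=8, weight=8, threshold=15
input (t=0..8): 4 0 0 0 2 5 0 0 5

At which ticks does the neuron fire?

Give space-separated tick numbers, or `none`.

Answer: 0 4 5 8

Derivation:
t=0: input=4 -> V=0 FIRE
t=1: input=0 -> V=0
t=2: input=0 -> V=0
t=3: input=0 -> V=0
t=4: input=2 -> V=0 FIRE
t=5: input=5 -> V=0 FIRE
t=6: input=0 -> V=0
t=7: input=0 -> V=0
t=8: input=5 -> V=0 FIRE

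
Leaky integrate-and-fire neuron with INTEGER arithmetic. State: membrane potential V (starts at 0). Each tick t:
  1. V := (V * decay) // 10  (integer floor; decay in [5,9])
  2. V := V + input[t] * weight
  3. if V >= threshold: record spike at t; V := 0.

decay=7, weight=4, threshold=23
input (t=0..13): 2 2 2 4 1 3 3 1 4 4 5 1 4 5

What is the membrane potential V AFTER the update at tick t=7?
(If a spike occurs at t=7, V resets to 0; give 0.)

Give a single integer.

Answer: 18

Derivation:
t=0: input=2 -> V=8
t=1: input=2 -> V=13
t=2: input=2 -> V=17
t=3: input=4 -> V=0 FIRE
t=4: input=1 -> V=4
t=5: input=3 -> V=14
t=6: input=3 -> V=21
t=7: input=1 -> V=18
t=8: input=4 -> V=0 FIRE
t=9: input=4 -> V=16
t=10: input=5 -> V=0 FIRE
t=11: input=1 -> V=4
t=12: input=4 -> V=18
t=13: input=5 -> V=0 FIRE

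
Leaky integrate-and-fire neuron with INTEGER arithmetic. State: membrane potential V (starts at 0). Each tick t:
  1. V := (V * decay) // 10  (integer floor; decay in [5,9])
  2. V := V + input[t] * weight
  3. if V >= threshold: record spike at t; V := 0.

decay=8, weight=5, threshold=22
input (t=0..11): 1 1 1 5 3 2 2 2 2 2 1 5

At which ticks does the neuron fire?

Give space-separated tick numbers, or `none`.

Answer: 3 5 8 11

Derivation:
t=0: input=1 -> V=5
t=1: input=1 -> V=9
t=2: input=1 -> V=12
t=3: input=5 -> V=0 FIRE
t=4: input=3 -> V=15
t=5: input=2 -> V=0 FIRE
t=6: input=2 -> V=10
t=7: input=2 -> V=18
t=8: input=2 -> V=0 FIRE
t=9: input=2 -> V=10
t=10: input=1 -> V=13
t=11: input=5 -> V=0 FIRE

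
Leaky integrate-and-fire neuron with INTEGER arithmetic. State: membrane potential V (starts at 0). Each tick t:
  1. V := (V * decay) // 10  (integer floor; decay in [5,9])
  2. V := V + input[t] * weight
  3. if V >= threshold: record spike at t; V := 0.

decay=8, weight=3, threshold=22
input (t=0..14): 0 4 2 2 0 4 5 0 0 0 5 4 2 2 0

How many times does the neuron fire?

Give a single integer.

Answer: 2

Derivation:
t=0: input=0 -> V=0
t=1: input=4 -> V=12
t=2: input=2 -> V=15
t=3: input=2 -> V=18
t=4: input=0 -> V=14
t=5: input=4 -> V=0 FIRE
t=6: input=5 -> V=15
t=7: input=0 -> V=12
t=8: input=0 -> V=9
t=9: input=0 -> V=7
t=10: input=5 -> V=20
t=11: input=4 -> V=0 FIRE
t=12: input=2 -> V=6
t=13: input=2 -> V=10
t=14: input=0 -> V=8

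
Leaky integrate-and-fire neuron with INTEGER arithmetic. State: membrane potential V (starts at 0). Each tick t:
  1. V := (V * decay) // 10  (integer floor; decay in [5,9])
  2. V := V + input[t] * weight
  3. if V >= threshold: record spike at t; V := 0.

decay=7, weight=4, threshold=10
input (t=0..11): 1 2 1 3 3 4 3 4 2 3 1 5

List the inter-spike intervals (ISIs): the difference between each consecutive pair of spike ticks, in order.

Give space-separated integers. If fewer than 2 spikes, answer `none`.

t=0: input=1 -> V=4
t=1: input=2 -> V=0 FIRE
t=2: input=1 -> V=4
t=3: input=3 -> V=0 FIRE
t=4: input=3 -> V=0 FIRE
t=5: input=4 -> V=0 FIRE
t=6: input=3 -> V=0 FIRE
t=7: input=4 -> V=0 FIRE
t=8: input=2 -> V=8
t=9: input=3 -> V=0 FIRE
t=10: input=1 -> V=4
t=11: input=5 -> V=0 FIRE

Answer: 2 1 1 1 1 2 2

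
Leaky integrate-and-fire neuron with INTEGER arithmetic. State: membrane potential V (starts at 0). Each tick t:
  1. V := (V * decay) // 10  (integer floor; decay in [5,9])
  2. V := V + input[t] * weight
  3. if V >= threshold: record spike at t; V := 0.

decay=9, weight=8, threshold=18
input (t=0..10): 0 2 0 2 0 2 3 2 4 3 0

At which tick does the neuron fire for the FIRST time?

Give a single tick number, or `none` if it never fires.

Answer: 3

Derivation:
t=0: input=0 -> V=0
t=1: input=2 -> V=16
t=2: input=0 -> V=14
t=3: input=2 -> V=0 FIRE
t=4: input=0 -> V=0
t=5: input=2 -> V=16
t=6: input=3 -> V=0 FIRE
t=7: input=2 -> V=16
t=8: input=4 -> V=0 FIRE
t=9: input=3 -> V=0 FIRE
t=10: input=0 -> V=0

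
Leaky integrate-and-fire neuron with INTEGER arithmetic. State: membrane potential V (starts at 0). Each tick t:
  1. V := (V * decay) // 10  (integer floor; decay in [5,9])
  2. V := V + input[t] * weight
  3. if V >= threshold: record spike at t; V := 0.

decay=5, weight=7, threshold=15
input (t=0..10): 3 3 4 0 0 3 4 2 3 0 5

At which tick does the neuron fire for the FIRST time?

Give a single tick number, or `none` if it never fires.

Answer: 0

Derivation:
t=0: input=3 -> V=0 FIRE
t=1: input=3 -> V=0 FIRE
t=2: input=4 -> V=0 FIRE
t=3: input=0 -> V=0
t=4: input=0 -> V=0
t=5: input=3 -> V=0 FIRE
t=6: input=4 -> V=0 FIRE
t=7: input=2 -> V=14
t=8: input=3 -> V=0 FIRE
t=9: input=0 -> V=0
t=10: input=5 -> V=0 FIRE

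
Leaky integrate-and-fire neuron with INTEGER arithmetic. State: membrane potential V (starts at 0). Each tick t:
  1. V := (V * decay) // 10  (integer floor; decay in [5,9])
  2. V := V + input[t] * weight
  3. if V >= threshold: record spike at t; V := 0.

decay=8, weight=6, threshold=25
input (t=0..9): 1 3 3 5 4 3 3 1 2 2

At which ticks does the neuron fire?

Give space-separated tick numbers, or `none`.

t=0: input=1 -> V=6
t=1: input=3 -> V=22
t=2: input=3 -> V=0 FIRE
t=3: input=5 -> V=0 FIRE
t=4: input=4 -> V=24
t=5: input=3 -> V=0 FIRE
t=6: input=3 -> V=18
t=7: input=1 -> V=20
t=8: input=2 -> V=0 FIRE
t=9: input=2 -> V=12

Answer: 2 3 5 8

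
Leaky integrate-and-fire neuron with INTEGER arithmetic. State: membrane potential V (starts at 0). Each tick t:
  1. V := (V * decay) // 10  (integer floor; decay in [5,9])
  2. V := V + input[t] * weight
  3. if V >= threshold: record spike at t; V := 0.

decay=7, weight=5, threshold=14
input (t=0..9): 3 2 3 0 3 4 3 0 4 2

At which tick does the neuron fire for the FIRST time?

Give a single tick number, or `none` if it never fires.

Answer: 0

Derivation:
t=0: input=3 -> V=0 FIRE
t=1: input=2 -> V=10
t=2: input=3 -> V=0 FIRE
t=3: input=0 -> V=0
t=4: input=3 -> V=0 FIRE
t=5: input=4 -> V=0 FIRE
t=6: input=3 -> V=0 FIRE
t=7: input=0 -> V=0
t=8: input=4 -> V=0 FIRE
t=9: input=2 -> V=10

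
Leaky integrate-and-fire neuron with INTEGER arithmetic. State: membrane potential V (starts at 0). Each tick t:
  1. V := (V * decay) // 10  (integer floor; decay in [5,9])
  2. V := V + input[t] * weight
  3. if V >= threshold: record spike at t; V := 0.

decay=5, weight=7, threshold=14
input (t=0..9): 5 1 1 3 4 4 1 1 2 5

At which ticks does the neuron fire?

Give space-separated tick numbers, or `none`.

Answer: 0 3 4 5 8 9

Derivation:
t=0: input=5 -> V=0 FIRE
t=1: input=1 -> V=7
t=2: input=1 -> V=10
t=3: input=3 -> V=0 FIRE
t=4: input=4 -> V=0 FIRE
t=5: input=4 -> V=0 FIRE
t=6: input=1 -> V=7
t=7: input=1 -> V=10
t=8: input=2 -> V=0 FIRE
t=9: input=5 -> V=0 FIRE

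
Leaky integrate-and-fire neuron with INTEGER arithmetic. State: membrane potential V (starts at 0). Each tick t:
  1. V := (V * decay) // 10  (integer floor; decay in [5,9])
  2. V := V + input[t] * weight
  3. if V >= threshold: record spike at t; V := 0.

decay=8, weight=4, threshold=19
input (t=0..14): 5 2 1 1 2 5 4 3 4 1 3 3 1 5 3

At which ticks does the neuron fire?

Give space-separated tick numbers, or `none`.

t=0: input=5 -> V=0 FIRE
t=1: input=2 -> V=8
t=2: input=1 -> V=10
t=3: input=1 -> V=12
t=4: input=2 -> V=17
t=5: input=5 -> V=0 FIRE
t=6: input=4 -> V=16
t=7: input=3 -> V=0 FIRE
t=8: input=4 -> V=16
t=9: input=1 -> V=16
t=10: input=3 -> V=0 FIRE
t=11: input=3 -> V=12
t=12: input=1 -> V=13
t=13: input=5 -> V=0 FIRE
t=14: input=3 -> V=12

Answer: 0 5 7 10 13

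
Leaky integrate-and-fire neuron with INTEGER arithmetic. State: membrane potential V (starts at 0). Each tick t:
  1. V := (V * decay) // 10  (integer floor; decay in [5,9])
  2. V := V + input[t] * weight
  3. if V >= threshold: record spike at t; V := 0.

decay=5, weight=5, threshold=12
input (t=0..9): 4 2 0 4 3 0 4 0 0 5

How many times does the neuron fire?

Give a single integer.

t=0: input=4 -> V=0 FIRE
t=1: input=2 -> V=10
t=2: input=0 -> V=5
t=3: input=4 -> V=0 FIRE
t=4: input=3 -> V=0 FIRE
t=5: input=0 -> V=0
t=6: input=4 -> V=0 FIRE
t=7: input=0 -> V=0
t=8: input=0 -> V=0
t=9: input=5 -> V=0 FIRE

Answer: 5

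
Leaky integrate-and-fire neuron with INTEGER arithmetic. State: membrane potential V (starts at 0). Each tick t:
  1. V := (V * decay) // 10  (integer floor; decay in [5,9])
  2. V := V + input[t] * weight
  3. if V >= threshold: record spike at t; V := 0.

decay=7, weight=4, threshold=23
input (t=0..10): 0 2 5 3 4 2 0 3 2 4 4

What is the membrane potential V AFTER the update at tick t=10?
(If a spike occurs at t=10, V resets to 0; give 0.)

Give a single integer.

t=0: input=0 -> V=0
t=1: input=2 -> V=8
t=2: input=5 -> V=0 FIRE
t=3: input=3 -> V=12
t=4: input=4 -> V=0 FIRE
t=5: input=2 -> V=8
t=6: input=0 -> V=5
t=7: input=3 -> V=15
t=8: input=2 -> V=18
t=9: input=4 -> V=0 FIRE
t=10: input=4 -> V=16

Answer: 16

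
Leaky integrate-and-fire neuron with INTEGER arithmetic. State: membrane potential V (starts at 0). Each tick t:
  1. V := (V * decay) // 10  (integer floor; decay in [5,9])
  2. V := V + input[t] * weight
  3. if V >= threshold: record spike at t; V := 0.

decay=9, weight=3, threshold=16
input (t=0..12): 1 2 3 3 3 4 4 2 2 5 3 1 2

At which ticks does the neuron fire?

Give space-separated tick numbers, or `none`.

Answer: 2 4 6 9

Derivation:
t=0: input=1 -> V=3
t=1: input=2 -> V=8
t=2: input=3 -> V=0 FIRE
t=3: input=3 -> V=9
t=4: input=3 -> V=0 FIRE
t=5: input=4 -> V=12
t=6: input=4 -> V=0 FIRE
t=7: input=2 -> V=6
t=8: input=2 -> V=11
t=9: input=5 -> V=0 FIRE
t=10: input=3 -> V=9
t=11: input=1 -> V=11
t=12: input=2 -> V=15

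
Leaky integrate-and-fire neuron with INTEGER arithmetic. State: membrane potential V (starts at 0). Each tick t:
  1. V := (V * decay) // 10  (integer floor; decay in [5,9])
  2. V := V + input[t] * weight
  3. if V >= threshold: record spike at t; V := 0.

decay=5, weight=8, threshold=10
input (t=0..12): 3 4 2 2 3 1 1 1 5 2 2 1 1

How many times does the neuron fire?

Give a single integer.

t=0: input=3 -> V=0 FIRE
t=1: input=4 -> V=0 FIRE
t=2: input=2 -> V=0 FIRE
t=3: input=2 -> V=0 FIRE
t=4: input=3 -> V=0 FIRE
t=5: input=1 -> V=8
t=6: input=1 -> V=0 FIRE
t=7: input=1 -> V=8
t=8: input=5 -> V=0 FIRE
t=9: input=2 -> V=0 FIRE
t=10: input=2 -> V=0 FIRE
t=11: input=1 -> V=8
t=12: input=1 -> V=0 FIRE

Answer: 10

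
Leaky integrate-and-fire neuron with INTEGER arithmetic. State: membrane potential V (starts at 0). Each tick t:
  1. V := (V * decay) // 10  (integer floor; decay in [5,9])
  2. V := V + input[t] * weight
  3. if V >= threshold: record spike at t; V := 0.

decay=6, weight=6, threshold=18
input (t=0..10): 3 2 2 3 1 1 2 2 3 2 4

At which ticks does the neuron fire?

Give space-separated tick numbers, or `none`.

Answer: 0 2 3 7 8 10

Derivation:
t=0: input=3 -> V=0 FIRE
t=1: input=2 -> V=12
t=2: input=2 -> V=0 FIRE
t=3: input=3 -> V=0 FIRE
t=4: input=1 -> V=6
t=5: input=1 -> V=9
t=6: input=2 -> V=17
t=7: input=2 -> V=0 FIRE
t=8: input=3 -> V=0 FIRE
t=9: input=2 -> V=12
t=10: input=4 -> V=0 FIRE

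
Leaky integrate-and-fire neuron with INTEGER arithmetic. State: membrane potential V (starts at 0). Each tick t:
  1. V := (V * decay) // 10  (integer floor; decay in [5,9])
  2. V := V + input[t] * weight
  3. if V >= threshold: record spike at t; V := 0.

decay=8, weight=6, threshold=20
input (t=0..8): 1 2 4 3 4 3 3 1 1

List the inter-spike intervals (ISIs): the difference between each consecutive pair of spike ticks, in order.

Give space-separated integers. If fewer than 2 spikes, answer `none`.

Answer: 2 2

Derivation:
t=0: input=1 -> V=6
t=1: input=2 -> V=16
t=2: input=4 -> V=0 FIRE
t=3: input=3 -> V=18
t=4: input=4 -> V=0 FIRE
t=5: input=3 -> V=18
t=6: input=3 -> V=0 FIRE
t=7: input=1 -> V=6
t=8: input=1 -> V=10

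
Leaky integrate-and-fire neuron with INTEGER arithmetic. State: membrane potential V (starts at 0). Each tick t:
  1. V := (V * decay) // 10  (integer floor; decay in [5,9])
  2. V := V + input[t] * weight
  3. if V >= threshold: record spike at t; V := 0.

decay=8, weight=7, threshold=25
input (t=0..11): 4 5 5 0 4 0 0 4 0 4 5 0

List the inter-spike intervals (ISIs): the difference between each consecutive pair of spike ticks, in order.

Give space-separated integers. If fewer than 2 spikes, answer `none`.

Answer: 1 1 2 3 2 1

Derivation:
t=0: input=4 -> V=0 FIRE
t=1: input=5 -> V=0 FIRE
t=2: input=5 -> V=0 FIRE
t=3: input=0 -> V=0
t=4: input=4 -> V=0 FIRE
t=5: input=0 -> V=0
t=6: input=0 -> V=0
t=7: input=4 -> V=0 FIRE
t=8: input=0 -> V=0
t=9: input=4 -> V=0 FIRE
t=10: input=5 -> V=0 FIRE
t=11: input=0 -> V=0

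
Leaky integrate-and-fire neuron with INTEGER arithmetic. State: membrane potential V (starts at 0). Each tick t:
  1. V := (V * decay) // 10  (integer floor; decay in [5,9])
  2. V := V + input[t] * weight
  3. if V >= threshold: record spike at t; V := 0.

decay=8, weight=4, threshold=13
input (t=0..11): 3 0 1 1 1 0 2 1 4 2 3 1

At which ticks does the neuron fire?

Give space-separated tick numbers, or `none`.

Answer: 4 8 10

Derivation:
t=0: input=3 -> V=12
t=1: input=0 -> V=9
t=2: input=1 -> V=11
t=3: input=1 -> V=12
t=4: input=1 -> V=0 FIRE
t=5: input=0 -> V=0
t=6: input=2 -> V=8
t=7: input=1 -> V=10
t=8: input=4 -> V=0 FIRE
t=9: input=2 -> V=8
t=10: input=3 -> V=0 FIRE
t=11: input=1 -> V=4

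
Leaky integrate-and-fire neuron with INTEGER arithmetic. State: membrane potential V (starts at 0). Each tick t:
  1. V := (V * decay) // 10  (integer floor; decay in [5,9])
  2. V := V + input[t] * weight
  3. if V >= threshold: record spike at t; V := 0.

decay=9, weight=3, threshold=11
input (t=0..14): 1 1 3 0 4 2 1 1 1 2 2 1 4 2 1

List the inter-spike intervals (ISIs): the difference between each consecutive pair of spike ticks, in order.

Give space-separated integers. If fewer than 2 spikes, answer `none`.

t=0: input=1 -> V=3
t=1: input=1 -> V=5
t=2: input=3 -> V=0 FIRE
t=3: input=0 -> V=0
t=4: input=4 -> V=0 FIRE
t=5: input=2 -> V=6
t=6: input=1 -> V=8
t=7: input=1 -> V=10
t=8: input=1 -> V=0 FIRE
t=9: input=2 -> V=6
t=10: input=2 -> V=0 FIRE
t=11: input=1 -> V=3
t=12: input=4 -> V=0 FIRE
t=13: input=2 -> V=6
t=14: input=1 -> V=8

Answer: 2 4 2 2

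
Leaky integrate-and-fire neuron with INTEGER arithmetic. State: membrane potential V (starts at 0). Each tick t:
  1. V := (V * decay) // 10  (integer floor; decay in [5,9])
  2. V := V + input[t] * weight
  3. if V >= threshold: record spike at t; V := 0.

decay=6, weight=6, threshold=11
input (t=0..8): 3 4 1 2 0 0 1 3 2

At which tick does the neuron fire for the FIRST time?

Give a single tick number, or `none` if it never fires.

t=0: input=3 -> V=0 FIRE
t=1: input=4 -> V=0 FIRE
t=2: input=1 -> V=6
t=3: input=2 -> V=0 FIRE
t=4: input=0 -> V=0
t=5: input=0 -> V=0
t=6: input=1 -> V=6
t=7: input=3 -> V=0 FIRE
t=8: input=2 -> V=0 FIRE

Answer: 0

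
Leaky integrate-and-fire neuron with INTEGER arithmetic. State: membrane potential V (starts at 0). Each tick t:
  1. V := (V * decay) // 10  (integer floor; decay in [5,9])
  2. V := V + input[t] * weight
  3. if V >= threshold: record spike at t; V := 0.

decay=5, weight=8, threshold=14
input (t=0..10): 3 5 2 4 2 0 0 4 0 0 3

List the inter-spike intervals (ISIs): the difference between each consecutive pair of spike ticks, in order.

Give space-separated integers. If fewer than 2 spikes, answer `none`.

Answer: 1 1 1 1 3 3

Derivation:
t=0: input=3 -> V=0 FIRE
t=1: input=5 -> V=0 FIRE
t=2: input=2 -> V=0 FIRE
t=3: input=4 -> V=0 FIRE
t=4: input=2 -> V=0 FIRE
t=5: input=0 -> V=0
t=6: input=0 -> V=0
t=7: input=4 -> V=0 FIRE
t=8: input=0 -> V=0
t=9: input=0 -> V=0
t=10: input=3 -> V=0 FIRE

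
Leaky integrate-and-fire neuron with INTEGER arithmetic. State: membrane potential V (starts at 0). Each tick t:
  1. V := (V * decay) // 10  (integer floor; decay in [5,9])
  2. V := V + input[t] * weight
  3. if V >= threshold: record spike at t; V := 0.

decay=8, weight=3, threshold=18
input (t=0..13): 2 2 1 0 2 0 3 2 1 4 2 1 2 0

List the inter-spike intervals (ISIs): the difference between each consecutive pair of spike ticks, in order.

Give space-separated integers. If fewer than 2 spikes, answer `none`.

Answer: 5

Derivation:
t=0: input=2 -> V=6
t=1: input=2 -> V=10
t=2: input=1 -> V=11
t=3: input=0 -> V=8
t=4: input=2 -> V=12
t=5: input=0 -> V=9
t=6: input=3 -> V=16
t=7: input=2 -> V=0 FIRE
t=8: input=1 -> V=3
t=9: input=4 -> V=14
t=10: input=2 -> V=17
t=11: input=1 -> V=16
t=12: input=2 -> V=0 FIRE
t=13: input=0 -> V=0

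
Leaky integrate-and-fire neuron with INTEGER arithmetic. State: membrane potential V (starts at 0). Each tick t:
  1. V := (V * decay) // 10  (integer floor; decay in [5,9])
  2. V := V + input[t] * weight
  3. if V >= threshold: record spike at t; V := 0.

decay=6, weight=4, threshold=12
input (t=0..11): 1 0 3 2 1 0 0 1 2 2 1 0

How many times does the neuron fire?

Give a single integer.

Answer: 2

Derivation:
t=0: input=1 -> V=4
t=1: input=0 -> V=2
t=2: input=3 -> V=0 FIRE
t=3: input=2 -> V=8
t=4: input=1 -> V=8
t=5: input=0 -> V=4
t=6: input=0 -> V=2
t=7: input=1 -> V=5
t=8: input=2 -> V=11
t=9: input=2 -> V=0 FIRE
t=10: input=1 -> V=4
t=11: input=0 -> V=2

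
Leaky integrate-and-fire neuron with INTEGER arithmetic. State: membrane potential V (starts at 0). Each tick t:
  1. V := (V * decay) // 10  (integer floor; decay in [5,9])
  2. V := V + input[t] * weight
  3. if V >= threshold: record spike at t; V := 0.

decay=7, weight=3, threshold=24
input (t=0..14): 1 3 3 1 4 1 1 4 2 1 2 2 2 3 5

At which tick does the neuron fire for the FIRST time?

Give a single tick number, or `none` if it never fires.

t=0: input=1 -> V=3
t=1: input=3 -> V=11
t=2: input=3 -> V=16
t=3: input=1 -> V=14
t=4: input=4 -> V=21
t=5: input=1 -> V=17
t=6: input=1 -> V=14
t=7: input=4 -> V=21
t=8: input=2 -> V=20
t=9: input=1 -> V=17
t=10: input=2 -> V=17
t=11: input=2 -> V=17
t=12: input=2 -> V=17
t=13: input=3 -> V=20
t=14: input=5 -> V=0 FIRE

Answer: 14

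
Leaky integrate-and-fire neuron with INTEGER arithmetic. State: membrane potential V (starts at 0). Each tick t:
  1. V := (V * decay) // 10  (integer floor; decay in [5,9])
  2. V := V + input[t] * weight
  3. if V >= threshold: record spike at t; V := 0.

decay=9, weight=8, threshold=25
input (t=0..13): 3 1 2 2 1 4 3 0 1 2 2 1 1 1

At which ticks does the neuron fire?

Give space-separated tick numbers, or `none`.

t=0: input=3 -> V=24
t=1: input=1 -> V=0 FIRE
t=2: input=2 -> V=16
t=3: input=2 -> V=0 FIRE
t=4: input=1 -> V=8
t=5: input=4 -> V=0 FIRE
t=6: input=3 -> V=24
t=7: input=0 -> V=21
t=8: input=1 -> V=0 FIRE
t=9: input=2 -> V=16
t=10: input=2 -> V=0 FIRE
t=11: input=1 -> V=8
t=12: input=1 -> V=15
t=13: input=1 -> V=21

Answer: 1 3 5 8 10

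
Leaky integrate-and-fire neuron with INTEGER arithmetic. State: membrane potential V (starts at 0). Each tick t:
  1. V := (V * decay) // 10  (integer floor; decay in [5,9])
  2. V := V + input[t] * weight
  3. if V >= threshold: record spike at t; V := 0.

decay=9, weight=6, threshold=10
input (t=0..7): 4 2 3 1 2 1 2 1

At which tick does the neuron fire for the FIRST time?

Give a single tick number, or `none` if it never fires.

t=0: input=4 -> V=0 FIRE
t=1: input=2 -> V=0 FIRE
t=2: input=3 -> V=0 FIRE
t=3: input=1 -> V=6
t=4: input=2 -> V=0 FIRE
t=5: input=1 -> V=6
t=6: input=2 -> V=0 FIRE
t=7: input=1 -> V=6

Answer: 0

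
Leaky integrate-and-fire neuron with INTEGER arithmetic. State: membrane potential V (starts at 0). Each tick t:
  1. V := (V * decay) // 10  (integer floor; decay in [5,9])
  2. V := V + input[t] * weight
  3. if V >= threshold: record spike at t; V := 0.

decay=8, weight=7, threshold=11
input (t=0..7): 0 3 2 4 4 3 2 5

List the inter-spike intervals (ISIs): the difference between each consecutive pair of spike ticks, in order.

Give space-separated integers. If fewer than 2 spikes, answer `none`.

Answer: 1 1 1 1 1 1

Derivation:
t=0: input=0 -> V=0
t=1: input=3 -> V=0 FIRE
t=2: input=2 -> V=0 FIRE
t=3: input=4 -> V=0 FIRE
t=4: input=4 -> V=0 FIRE
t=5: input=3 -> V=0 FIRE
t=6: input=2 -> V=0 FIRE
t=7: input=5 -> V=0 FIRE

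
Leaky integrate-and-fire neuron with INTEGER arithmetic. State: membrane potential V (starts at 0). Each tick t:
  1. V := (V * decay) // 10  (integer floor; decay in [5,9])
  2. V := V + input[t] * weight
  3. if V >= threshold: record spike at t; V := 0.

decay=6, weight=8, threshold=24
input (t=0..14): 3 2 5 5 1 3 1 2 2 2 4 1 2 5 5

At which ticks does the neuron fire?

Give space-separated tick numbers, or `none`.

t=0: input=3 -> V=0 FIRE
t=1: input=2 -> V=16
t=2: input=5 -> V=0 FIRE
t=3: input=5 -> V=0 FIRE
t=4: input=1 -> V=8
t=5: input=3 -> V=0 FIRE
t=6: input=1 -> V=8
t=7: input=2 -> V=20
t=8: input=2 -> V=0 FIRE
t=9: input=2 -> V=16
t=10: input=4 -> V=0 FIRE
t=11: input=1 -> V=8
t=12: input=2 -> V=20
t=13: input=5 -> V=0 FIRE
t=14: input=5 -> V=0 FIRE

Answer: 0 2 3 5 8 10 13 14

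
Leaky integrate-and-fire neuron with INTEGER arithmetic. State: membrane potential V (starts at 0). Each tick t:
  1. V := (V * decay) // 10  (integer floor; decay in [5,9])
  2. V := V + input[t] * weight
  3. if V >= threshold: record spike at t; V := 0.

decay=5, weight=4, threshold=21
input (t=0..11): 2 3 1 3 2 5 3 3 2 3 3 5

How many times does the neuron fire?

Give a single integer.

t=0: input=2 -> V=8
t=1: input=3 -> V=16
t=2: input=1 -> V=12
t=3: input=3 -> V=18
t=4: input=2 -> V=17
t=5: input=5 -> V=0 FIRE
t=6: input=3 -> V=12
t=7: input=3 -> V=18
t=8: input=2 -> V=17
t=9: input=3 -> V=20
t=10: input=3 -> V=0 FIRE
t=11: input=5 -> V=20

Answer: 2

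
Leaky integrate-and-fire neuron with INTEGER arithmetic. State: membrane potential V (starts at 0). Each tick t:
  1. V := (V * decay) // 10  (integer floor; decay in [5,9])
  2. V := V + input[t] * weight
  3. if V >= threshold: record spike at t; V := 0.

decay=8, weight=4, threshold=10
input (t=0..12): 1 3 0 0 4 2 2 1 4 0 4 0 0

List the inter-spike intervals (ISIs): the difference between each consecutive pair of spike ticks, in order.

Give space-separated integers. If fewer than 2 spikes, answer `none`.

Answer: 3 2 2 2

Derivation:
t=0: input=1 -> V=4
t=1: input=3 -> V=0 FIRE
t=2: input=0 -> V=0
t=3: input=0 -> V=0
t=4: input=4 -> V=0 FIRE
t=5: input=2 -> V=8
t=6: input=2 -> V=0 FIRE
t=7: input=1 -> V=4
t=8: input=4 -> V=0 FIRE
t=9: input=0 -> V=0
t=10: input=4 -> V=0 FIRE
t=11: input=0 -> V=0
t=12: input=0 -> V=0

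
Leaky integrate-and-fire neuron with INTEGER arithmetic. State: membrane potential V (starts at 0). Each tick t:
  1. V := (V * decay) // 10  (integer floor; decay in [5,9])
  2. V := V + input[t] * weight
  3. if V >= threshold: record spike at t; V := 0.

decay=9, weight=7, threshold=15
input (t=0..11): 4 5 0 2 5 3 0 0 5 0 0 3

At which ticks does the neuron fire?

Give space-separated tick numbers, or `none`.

Answer: 0 1 4 5 8 11

Derivation:
t=0: input=4 -> V=0 FIRE
t=1: input=5 -> V=0 FIRE
t=2: input=0 -> V=0
t=3: input=2 -> V=14
t=4: input=5 -> V=0 FIRE
t=5: input=3 -> V=0 FIRE
t=6: input=0 -> V=0
t=7: input=0 -> V=0
t=8: input=5 -> V=0 FIRE
t=9: input=0 -> V=0
t=10: input=0 -> V=0
t=11: input=3 -> V=0 FIRE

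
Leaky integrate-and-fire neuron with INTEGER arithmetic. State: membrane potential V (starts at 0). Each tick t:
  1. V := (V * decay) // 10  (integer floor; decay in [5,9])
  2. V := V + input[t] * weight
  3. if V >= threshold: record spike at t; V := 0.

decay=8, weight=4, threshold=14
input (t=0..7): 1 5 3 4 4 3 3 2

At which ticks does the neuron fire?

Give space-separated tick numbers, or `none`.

t=0: input=1 -> V=4
t=1: input=5 -> V=0 FIRE
t=2: input=3 -> V=12
t=3: input=4 -> V=0 FIRE
t=4: input=4 -> V=0 FIRE
t=5: input=3 -> V=12
t=6: input=3 -> V=0 FIRE
t=7: input=2 -> V=8

Answer: 1 3 4 6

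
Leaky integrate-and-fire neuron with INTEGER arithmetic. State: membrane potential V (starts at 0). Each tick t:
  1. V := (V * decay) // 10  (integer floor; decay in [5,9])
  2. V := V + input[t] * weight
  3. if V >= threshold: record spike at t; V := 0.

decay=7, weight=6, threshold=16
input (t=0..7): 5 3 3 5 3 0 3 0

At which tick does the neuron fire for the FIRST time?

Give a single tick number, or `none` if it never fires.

t=0: input=5 -> V=0 FIRE
t=1: input=3 -> V=0 FIRE
t=2: input=3 -> V=0 FIRE
t=3: input=5 -> V=0 FIRE
t=4: input=3 -> V=0 FIRE
t=5: input=0 -> V=0
t=6: input=3 -> V=0 FIRE
t=7: input=0 -> V=0

Answer: 0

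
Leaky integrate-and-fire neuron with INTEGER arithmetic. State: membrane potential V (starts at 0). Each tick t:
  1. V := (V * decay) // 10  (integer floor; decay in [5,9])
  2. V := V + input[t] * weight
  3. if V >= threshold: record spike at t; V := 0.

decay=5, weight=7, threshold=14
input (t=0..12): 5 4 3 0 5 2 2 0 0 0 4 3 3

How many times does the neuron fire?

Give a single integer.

Answer: 9

Derivation:
t=0: input=5 -> V=0 FIRE
t=1: input=4 -> V=0 FIRE
t=2: input=3 -> V=0 FIRE
t=3: input=0 -> V=0
t=4: input=5 -> V=0 FIRE
t=5: input=2 -> V=0 FIRE
t=6: input=2 -> V=0 FIRE
t=7: input=0 -> V=0
t=8: input=0 -> V=0
t=9: input=0 -> V=0
t=10: input=4 -> V=0 FIRE
t=11: input=3 -> V=0 FIRE
t=12: input=3 -> V=0 FIRE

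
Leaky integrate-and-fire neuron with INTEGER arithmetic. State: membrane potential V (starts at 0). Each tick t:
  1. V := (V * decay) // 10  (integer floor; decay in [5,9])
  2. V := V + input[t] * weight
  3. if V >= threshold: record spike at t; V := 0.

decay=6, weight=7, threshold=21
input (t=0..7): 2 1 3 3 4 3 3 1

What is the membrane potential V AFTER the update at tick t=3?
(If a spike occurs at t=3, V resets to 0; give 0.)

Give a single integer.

Answer: 0

Derivation:
t=0: input=2 -> V=14
t=1: input=1 -> V=15
t=2: input=3 -> V=0 FIRE
t=3: input=3 -> V=0 FIRE
t=4: input=4 -> V=0 FIRE
t=5: input=3 -> V=0 FIRE
t=6: input=3 -> V=0 FIRE
t=7: input=1 -> V=7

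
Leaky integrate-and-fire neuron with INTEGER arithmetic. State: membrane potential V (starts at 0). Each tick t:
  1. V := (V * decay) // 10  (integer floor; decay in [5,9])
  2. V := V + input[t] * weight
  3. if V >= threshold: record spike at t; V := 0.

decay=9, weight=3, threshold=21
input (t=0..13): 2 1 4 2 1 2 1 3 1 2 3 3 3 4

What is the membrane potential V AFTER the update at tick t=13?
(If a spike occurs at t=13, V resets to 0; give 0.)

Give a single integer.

Answer: 12

Derivation:
t=0: input=2 -> V=6
t=1: input=1 -> V=8
t=2: input=4 -> V=19
t=3: input=2 -> V=0 FIRE
t=4: input=1 -> V=3
t=5: input=2 -> V=8
t=6: input=1 -> V=10
t=7: input=3 -> V=18
t=8: input=1 -> V=19
t=9: input=2 -> V=0 FIRE
t=10: input=3 -> V=9
t=11: input=3 -> V=17
t=12: input=3 -> V=0 FIRE
t=13: input=4 -> V=12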